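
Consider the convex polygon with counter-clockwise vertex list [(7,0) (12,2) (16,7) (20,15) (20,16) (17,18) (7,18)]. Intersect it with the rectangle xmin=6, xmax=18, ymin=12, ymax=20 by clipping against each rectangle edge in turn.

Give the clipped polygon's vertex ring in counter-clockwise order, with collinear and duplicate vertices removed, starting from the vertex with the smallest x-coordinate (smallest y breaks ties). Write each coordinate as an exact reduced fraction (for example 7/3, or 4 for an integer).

1. After x ≥ 6: [(7,0) (12,2) (16,7) (20,15) (20,16) (17,18) (7,18)]
2. After x ≤ 18: [(7,0) (12,2) (16,7) (18,11) (18,52/3) (17,18) (7,18)]
3. After y ≥ 12: [(7,12) (18,12) (18,52/3) (17,18) (7,18)]
4. After y ≤ 20: [(7,12) (18,12) (18,52/3) (17,18) (7,18)]
5. Canonical ring: [(7,12) (18,12) (18,52/3) (17,18) (7,18)]

Clipped polygon: [(7,12) (18,12) (18,52/3) (17,18) (7,18)]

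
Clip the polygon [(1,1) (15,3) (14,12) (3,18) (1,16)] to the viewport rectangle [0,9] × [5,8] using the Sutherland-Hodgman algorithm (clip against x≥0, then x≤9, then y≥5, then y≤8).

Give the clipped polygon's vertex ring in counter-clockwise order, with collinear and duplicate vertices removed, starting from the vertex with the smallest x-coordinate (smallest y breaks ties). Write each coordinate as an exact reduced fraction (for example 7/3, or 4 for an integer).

Clipped polygon: [(1,5) (9,5) (9,8) (1,8)]

1. After x ≥ 0: [(1,1) (15,3) (14,12) (3,18) (1,16)]
2. After x ≤ 9: [(1,1) (9,15/7) (9,162/11) (3,18) (1,16)]
3. After y ≥ 5: [(1,5) (9,5) (9,162/11) (3,18) (1,16)]
4. After y ≤ 8: [(1,8) (1,5) (9,5) (9,8)]
5. Canonical ring: [(1,5) (9,5) (9,8) (1,8)]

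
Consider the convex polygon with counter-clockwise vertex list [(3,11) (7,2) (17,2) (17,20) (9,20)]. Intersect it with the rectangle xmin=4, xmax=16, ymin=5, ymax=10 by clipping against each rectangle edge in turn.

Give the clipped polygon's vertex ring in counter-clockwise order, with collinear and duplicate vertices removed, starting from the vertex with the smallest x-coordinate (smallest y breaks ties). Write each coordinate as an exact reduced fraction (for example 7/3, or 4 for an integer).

Clipped polygon: [(4,35/4) (17/3,5) (16,5) (16,10) (4,10)]

1. After x ≥ 4: [(4,25/2) (4,35/4) (7,2) (17,2) (17,20) (9,20)]
2. After x ≤ 16: [(4,25/2) (4,35/4) (7,2) (16,2) (16,20) (9,20)]
3. After y ≥ 5: [(4,25/2) (4,35/4) (17/3,5) (16,5) (16,20) (9,20)]
4. After y ≤ 10: [(4,10) (4,35/4) (17/3,5) (16,5) (16,10)]
5. Canonical ring: [(4,35/4) (17/3,5) (16,5) (16,10) (4,10)]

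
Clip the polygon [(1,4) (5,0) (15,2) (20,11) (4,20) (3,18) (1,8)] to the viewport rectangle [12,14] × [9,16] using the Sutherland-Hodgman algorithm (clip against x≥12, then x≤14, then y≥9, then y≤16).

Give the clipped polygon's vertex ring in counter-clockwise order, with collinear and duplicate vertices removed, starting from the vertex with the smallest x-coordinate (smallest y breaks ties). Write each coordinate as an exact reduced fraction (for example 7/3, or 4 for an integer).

1. After x ≥ 12: [(12,7/5) (15,2) (20,11) (12,31/2)]
2. After x ≤ 14: [(12,7/5) (14,9/5) (14,115/8) (12,31/2)]
3. After y ≥ 9: [(12,9) (14,9) (14,115/8) (12,31/2)]
4. After y ≤ 16: [(12,9) (14,9) (14,115/8) (12,31/2)]
5. Canonical ring: [(12,9) (14,9) (14,115/8) (12,31/2)]

Clipped polygon: [(12,9) (14,9) (14,115/8) (12,31/2)]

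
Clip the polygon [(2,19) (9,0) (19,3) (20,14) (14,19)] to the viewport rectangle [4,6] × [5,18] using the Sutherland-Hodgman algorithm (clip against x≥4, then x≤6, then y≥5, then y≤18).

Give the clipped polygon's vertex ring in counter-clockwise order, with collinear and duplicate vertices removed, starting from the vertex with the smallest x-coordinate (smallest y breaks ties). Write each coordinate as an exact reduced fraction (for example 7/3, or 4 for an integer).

1. After x ≥ 4: [(4,19) (4,95/7) (9,0) (19,3) (20,14) (14,19)]
2. After x ≤ 6: [(6,19) (4,19) (4,95/7) (6,57/7)]
3. After y ≥ 5: [(6,19) (4,19) (4,95/7) (6,57/7)]
4. After y ≤ 18: [(6,18) (4,18) (4,95/7) (6,57/7)]
5. Canonical ring: [(4,95/7) (6,57/7) (6,18) (4,18)]

Clipped polygon: [(4,95/7) (6,57/7) (6,18) (4,18)]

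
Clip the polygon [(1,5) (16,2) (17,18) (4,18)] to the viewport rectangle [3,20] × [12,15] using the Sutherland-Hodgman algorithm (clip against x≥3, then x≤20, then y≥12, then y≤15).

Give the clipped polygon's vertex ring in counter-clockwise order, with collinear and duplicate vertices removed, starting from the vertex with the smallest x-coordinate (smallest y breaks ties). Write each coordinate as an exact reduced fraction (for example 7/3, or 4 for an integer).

Clipped polygon: [(3,12) (133/8,12) (269/16,15) (43/13,15) (3,41/3)]

1. After x ≥ 3: [(3,41/3) (3,23/5) (16,2) (17,18) (4,18)]
2. After x ≤ 20: [(3,41/3) (3,23/5) (16,2) (17,18) (4,18)]
3. After y ≥ 12: [(3,41/3) (3,12) (133/8,12) (17,18) (4,18)]
4. After y ≤ 15: [(43/13,15) (3,41/3) (3,12) (133/8,12) (269/16,15)]
5. Canonical ring: [(3,12) (133/8,12) (269/16,15) (43/13,15) (3,41/3)]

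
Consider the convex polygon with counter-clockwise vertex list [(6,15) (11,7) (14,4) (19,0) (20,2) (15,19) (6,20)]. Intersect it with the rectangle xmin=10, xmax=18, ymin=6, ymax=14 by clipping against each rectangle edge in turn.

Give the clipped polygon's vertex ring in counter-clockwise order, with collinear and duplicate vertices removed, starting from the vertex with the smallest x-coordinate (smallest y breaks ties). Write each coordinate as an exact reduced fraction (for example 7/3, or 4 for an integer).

1. After x ≥ 10: [(10,43/5) (11,7) (14,4) (19,0) (20,2) (15,19) (10,176/9)]
2. After x ≤ 18: [(10,43/5) (11,7) (14,4) (18,4/5) (18,44/5) (15,19) (10,176/9)]
3. After y ≥ 6: [(10,43/5) (11,7) (12,6) (18,6) (18,44/5) (15,19) (10,176/9)]
4. After y ≤ 14: [(10,14) (10,43/5) (11,7) (12,6) (18,6) (18,44/5) (280/17,14)]
5. Canonical ring: [(10,43/5) (11,7) (12,6) (18,6) (18,44/5) (280/17,14) (10,14)]

Clipped polygon: [(10,43/5) (11,7) (12,6) (18,6) (18,44/5) (280/17,14) (10,14)]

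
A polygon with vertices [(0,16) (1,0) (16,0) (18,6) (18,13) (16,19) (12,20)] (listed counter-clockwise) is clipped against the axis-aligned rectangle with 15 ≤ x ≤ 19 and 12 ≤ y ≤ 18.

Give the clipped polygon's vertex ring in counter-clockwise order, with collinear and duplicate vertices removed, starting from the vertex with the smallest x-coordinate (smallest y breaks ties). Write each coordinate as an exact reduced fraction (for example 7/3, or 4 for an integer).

1. After x ≥ 15: [(15,0) (16,0) (18,6) (18,13) (16,19) (15,77/4)]
2. After x ≤ 19: [(15,0) (16,0) (18,6) (18,13) (16,19) (15,77/4)]
3. After y ≥ 12: [(15,12) (18,12) (18,13) (16,19) (15,77/4)]
4. After y ≤ 18: [(15,18) (15,12) (18,12) (18,13) (49/3,18)]
5. Canonical ring: [(15,12) (18,12) (18,13) (49/3,18) (15,18)]

Clipped polygon: [(15,12) (18,12) (18,13) (49/3,18) (15,18)]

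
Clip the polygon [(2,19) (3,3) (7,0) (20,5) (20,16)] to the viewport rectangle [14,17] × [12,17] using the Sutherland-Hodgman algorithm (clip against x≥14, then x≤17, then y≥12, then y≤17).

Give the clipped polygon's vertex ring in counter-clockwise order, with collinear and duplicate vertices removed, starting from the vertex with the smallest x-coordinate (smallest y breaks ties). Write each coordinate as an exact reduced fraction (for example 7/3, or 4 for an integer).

Clipped polygon: [(14,12) (17,12) (17,33/2) (14,17)]

1. After x ≥ 14: [(14,17) (14,35/13) (20,5) (20,16)]
2. After x ≤ 17: [(17,33/2) (14,17) (14,35/13) (17,50/13)]
3. After y ≥ 12: [(17,12) (17,33/2) (14,17) (14,12)]
4. After y ≤ 17: [(17,12) (17,33/2) (14,17) (14,12)]
5. Canonical ring: [(14,12) (17,12) (17,33/2) (14,17)]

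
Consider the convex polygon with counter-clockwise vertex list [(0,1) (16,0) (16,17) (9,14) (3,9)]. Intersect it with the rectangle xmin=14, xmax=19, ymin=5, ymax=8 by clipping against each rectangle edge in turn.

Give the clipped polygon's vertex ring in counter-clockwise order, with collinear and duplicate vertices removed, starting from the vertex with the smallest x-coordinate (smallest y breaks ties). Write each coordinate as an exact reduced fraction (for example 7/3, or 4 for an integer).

1. After x ≥ 14: [(14,1/8) (16,0) (16,17) (14,113/7)]
2. After x ≤ 19: [(14,1/8) (16,0) (16,17) (14,113/7)]
3. After y ≥ 5: [(14,5) (16,5) (16,17) (14,113/7)]
4. After y ≤ 8: [(14,8) (14,5) (16,5) (16,8)]
5. Canonical ring: [(14,5) (16,5) (16,8) (14,8)]

Clipped polygon: [(14,5) (16,5) (16,8) (14,8)]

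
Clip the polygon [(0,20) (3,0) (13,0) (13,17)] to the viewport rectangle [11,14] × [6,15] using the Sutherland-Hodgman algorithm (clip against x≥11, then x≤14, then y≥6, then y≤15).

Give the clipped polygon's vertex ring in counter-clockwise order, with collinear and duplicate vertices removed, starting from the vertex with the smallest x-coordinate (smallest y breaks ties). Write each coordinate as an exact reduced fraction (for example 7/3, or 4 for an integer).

Clipped polygon: [(11,6) (13,6) (13,15) (11,15)]

1. After x ≥ 11: [(11,227/13) (11,0) (13,0) (13,17)]
2. After x ≤ 14: [(11,227/13) (11,0) (13,0) (13,17)]
3. After y ≥ 6: [(11,227/13) (11,6) (13,6) (13,17)]
4. After y ≤ 15: [(11,15) (11,6) (13,6) (13,15)]
5. Canonical ring: [(11,6) (13,6) (13,15) (11,15)]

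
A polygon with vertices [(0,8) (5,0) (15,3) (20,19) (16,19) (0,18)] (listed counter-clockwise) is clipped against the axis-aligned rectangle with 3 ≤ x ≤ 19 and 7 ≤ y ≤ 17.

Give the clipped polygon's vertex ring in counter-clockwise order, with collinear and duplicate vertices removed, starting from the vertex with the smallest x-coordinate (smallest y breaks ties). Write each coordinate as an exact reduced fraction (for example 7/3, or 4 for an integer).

1. After x ≥ 3: [(3,16/5) (5,0) (15,3) (20,19) (16,19) (3,291/16)]
2. After x ≤ 19: [(3,16/5) (5,0) (15,3) (19,79/5) (19,19) (16,19) (3,291/16)]
3. After y ≥ 7: [(3,7) (65/4,7) (19,79/5) (19,19) (16,19) (3,291/16)]
4. After y ≤ 17: [(3,17) (3,7) (65/4,7) (19,79/5) (19,17)]
5. Canonical ring: [(3,7) (65/4,7) (19,79/5) (19,17) (3,17)]

Clipped polygon: [(3,7) (65/4,7) (19,79/5) (19,17) (3,17)]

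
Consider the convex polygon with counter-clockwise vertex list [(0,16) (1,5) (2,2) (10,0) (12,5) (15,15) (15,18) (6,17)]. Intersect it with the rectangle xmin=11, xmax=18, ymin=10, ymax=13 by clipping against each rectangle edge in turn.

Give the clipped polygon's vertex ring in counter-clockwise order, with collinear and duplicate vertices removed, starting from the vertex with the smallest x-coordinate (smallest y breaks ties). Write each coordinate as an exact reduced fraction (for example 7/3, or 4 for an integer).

Clipped polygon: [(11,10) (27/2,10) (72/5,13) (11,13)]

1. After x ≥ 11: [(11,5/2) (12,5) (15,15) (15,18) (11,158/9)]
2. After x ≤ 18: [(11,5/2) (12,5) (15,15) (15,18) (11,158/9)]
3. After y ≥ 10: [(11,10) (27/2,10) (15,15) (15,18) (11,158/9)]
4. After y ≤ 13: [(11,13) (11,10) (27/2,10) (72/5,13)]
5. Canonical ring: [(11,10) (27/2,10) (72/5,13) (11,13)]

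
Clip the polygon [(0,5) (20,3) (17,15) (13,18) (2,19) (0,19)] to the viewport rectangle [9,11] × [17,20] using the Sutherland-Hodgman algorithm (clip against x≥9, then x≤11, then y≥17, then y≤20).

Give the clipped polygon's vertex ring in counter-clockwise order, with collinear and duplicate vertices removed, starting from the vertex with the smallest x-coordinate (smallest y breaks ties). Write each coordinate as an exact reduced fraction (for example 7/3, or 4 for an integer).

Clipped polygon: [(9,17) (11,17) (11,200/11) (9,202/11)]

1. After x ≥ 9: [(9,41/10) (20,3) (17,15) (13,18) (9,202/11)]
2. After x ≤ 11: [(9,41/10) (11,39/10) (11,200/11) (9,202/11)]
3. After y ≥ 17: [(9,17) (11,17) (11,200/11) (9,202/11)]
4. After y ≤ 20: [(9,17) (11,17) (11,200/11) (9,202/11)]
5. Canonical ring: [(9,17) (11,17) (11,200/11) (9,202/11)]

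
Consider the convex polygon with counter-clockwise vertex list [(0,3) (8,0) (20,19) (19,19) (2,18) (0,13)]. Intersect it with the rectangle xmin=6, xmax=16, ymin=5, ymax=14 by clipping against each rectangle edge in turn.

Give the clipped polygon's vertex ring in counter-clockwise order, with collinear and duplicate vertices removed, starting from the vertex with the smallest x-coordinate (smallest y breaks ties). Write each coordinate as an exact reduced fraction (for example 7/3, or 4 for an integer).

1. After x ≥ 6: [(6,3/4) (8,0) (20,19) (19,19) (6,310/17)]
2. After x ≤ 16: [(6,3/4) (8,0) (16,38/3) (16,320/17) (6,310/17)]
3. After y ≥ 5: [(6,5) (212/19,5) (16,38/3) (16,320/17) (6,310/17)]
4. After y ≤ 14: [(6,14) (6,5) (212/19,5) (16,38/3) (16,14)]
5. Canonical ring: [(6,5) (212/19,5) (16,38/3) (16,14) (6,14)]

Clipped polygon: [(6,5) (212/19,5) (16,38/3) (16,14) (6,14)]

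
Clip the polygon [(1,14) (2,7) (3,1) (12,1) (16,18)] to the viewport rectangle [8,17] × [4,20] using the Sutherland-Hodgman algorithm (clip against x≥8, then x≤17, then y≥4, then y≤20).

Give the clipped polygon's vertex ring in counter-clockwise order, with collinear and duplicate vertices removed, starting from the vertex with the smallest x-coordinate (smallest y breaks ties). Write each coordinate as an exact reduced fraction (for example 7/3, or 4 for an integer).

1. After x ≥ 8: [(8,238/15) (8,1) (12,1) (16,18)]
2. After x ≤ 17: [(8,238/15) (8,1) (12,1) (16,18)]
3. After y ≥ 4: [(8,238/15) (8,4) (216/17,4) (16,18)]
4. After y ≤ 20: [(8,238/15) (8,4) (216/17,4) (16,18)]
5. Canonical ring: [(8,4) (216/17,4) (16,18) (8,238/15)]

Clipped polygon: [(8,4) (216/17,4) (16,18) (8,238/15)]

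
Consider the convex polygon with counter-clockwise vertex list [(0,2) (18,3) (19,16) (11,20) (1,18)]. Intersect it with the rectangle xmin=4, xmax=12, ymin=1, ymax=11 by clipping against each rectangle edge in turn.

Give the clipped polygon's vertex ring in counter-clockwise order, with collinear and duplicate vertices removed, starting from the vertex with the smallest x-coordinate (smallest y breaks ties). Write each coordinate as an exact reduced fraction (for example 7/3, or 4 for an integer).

Clipped polygon: [(4,20/9) (12,8/3) (12,11) (4,11)]

1. After x ≥ 4: [(4,20/9) (18,3) (19,16) (11,20) (4,93/5)]
2. After x ≤ 12: [(4,20/9) (12,8/3) (12,39/2) (11,20) (4,93/5)]
3. After y ≥ 1: [(4,20/9) (12,8/3) (12,39/2) (11,20) (4,93/5)]
4. After y ≤ 11: [(4,11) (4,20/9) (12,8/3) (12,11)]
5. Canonical ring: [(4,20/9) (12,8/3) (12,11) (4,11)]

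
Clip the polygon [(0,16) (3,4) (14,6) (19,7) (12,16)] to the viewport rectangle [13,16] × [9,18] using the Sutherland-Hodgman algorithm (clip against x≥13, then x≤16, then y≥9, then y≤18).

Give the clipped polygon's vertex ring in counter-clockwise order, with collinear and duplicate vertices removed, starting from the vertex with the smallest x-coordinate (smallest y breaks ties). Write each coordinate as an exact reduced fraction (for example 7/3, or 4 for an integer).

1. After x ≥ 13: [(13,64/11) (14,6) (19,7) (13,103/7)]
2. After x ≤ 16: [(13,64/11) (14,6) (16,32/5) (16,76/7) (13,103/7)]
3. After y ≥ 9: [(13,9) (16,9) (16,76/7) (13,103/7)]
4. After y ≤ 18: [(13,9) (16,9) (16,76/7) (13,103/7)]
5. Canonical ring: [(13,9) (16,9) (16,76/7) (13,103/7)]

Clipped polygon: [(13,9) (16,9) (16,76/7) (13,103/7)]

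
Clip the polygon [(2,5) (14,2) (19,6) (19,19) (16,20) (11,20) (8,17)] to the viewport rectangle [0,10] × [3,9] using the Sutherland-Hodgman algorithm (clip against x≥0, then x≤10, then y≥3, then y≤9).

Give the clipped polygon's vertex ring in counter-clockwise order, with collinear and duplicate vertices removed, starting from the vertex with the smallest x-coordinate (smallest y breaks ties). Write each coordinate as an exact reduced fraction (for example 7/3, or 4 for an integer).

1. After x ≥ 0: [(2,5) (14,2) (19,6) (19,19) (16,20) (11,20) (8,17)]
2. After x ≤ 10: [(2,5) (10,3) (10,19) (8,17)]
3. After y ≥ 3: [(2,5) (10,3) (10,19) (8,17)]
4. After y ≤ 9: [(4,9) (2,5) (10,3) (10,9)]
5. Canonical ring: [(2,5) (10,3) (10,9) (4,9)]

Clipped polygon: [(2,5) (10,3) (10,9) (4,9)]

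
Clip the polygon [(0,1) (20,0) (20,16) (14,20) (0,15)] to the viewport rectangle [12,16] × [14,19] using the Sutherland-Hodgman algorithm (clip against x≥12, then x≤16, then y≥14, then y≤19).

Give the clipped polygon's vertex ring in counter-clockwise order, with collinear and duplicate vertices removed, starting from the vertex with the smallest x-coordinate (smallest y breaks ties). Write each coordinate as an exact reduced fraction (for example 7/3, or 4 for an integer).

Clipped polygon: [(12,14) (16,14) (16,56/3) (31/2,19) (12,19)]

1. After x ≥ 12: [(12,2/5) (20,0) (20,16) (14,20) (12,135/7)]
2. After x ≤ 16: [(12,2/5) (16,1/5) (16,56/3) (14,20) (12,135/7)]
3. After y ≥ 14: [(12,14) (16,14) (16,56/3) (14,20) (12,135/7)]
4. After y ≤ 19: [(12,19) (12,14) (16,14) (16,56/3) (31/2,19)]
5. Canonical ring: [(12,14) (16,14) (16,56/3) (31/2,19) (12,19)]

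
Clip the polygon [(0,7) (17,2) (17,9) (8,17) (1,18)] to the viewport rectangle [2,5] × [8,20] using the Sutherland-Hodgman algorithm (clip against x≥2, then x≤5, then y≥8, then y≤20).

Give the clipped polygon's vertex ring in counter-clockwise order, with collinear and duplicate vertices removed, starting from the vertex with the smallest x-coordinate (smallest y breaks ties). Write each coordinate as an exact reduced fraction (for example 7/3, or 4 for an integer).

1. After x ≥ 2: [(2,109/17) (17,2) (17,9) (8,17) (2,125/7)]
2. After x ≤ 5: [(2,109/17) (5,94/17) (5,122/7) (2,125/7)]
3. After y ≥ 8: [(2,8) (5,8) (5,122/7) (2,125/7)]
4. After y ≤ 20: [(2,8) (5,8) (5,122/7) (2,125/7)]
5. Canonical ring: [(2,8) (5,8) (5,122/7) (2,125/7)]

Clipped polygon: [(2,8) (5,8) (5,122/7) (2,125/7)]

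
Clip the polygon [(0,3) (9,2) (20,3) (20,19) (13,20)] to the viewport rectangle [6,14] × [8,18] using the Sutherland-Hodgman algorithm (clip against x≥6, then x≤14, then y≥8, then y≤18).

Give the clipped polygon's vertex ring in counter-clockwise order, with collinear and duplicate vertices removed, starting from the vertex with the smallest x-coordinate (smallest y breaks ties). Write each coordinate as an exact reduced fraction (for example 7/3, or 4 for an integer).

1. After x ≥ 6: [(6,141/13) (6,7/3) (9,2) (20,3) (20,19) (13,20)]
2. After x ≤ 14: [(6,141/13) (6,7/3) (9,2) (14,27/11) (14,139/7) (13,20)]
3. After y ≥ 8: [(6,141/13) (6,8) (14,8) (14,139/7) (13,20)]
4. After y ≤ 18: [(195/17,18) (6,141/13) (6,8) (14,8) (14,18)]
5. Canonical ring: [(6,8) (14,8) (14,18) (195/17,18) (6,141/13)]

Clipped polygon: [(6,8) (14,8) (14,18) (195/17,18) (6,141/13)]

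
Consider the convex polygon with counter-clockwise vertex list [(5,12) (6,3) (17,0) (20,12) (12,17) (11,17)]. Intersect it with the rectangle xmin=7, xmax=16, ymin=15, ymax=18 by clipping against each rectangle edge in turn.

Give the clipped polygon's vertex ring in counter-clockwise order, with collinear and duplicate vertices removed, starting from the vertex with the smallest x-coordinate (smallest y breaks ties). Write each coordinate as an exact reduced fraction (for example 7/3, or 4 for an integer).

Clipped polygon: [(43/5,15) (76/5,15) (12,17) (11,17)]

1. After x ≥ 7: [(7,41/3) (7,30/11) (17,0) (20,12) (12,17) (11,17)]
2. After x ≤ 16: [(7,41/3) (7,30/11) (16,3/11) (16,29/2) (12,17) (11,17)]
3. After y ≥ 15: [(43/5,15) (76/5,15) (12,17) (11,17)]
4. After y ≤ 18: [(43/5,15) (76/5,15) (12,17) (11,17)]
5. Canonical ring: [(43/5,15) (76/5,15) (12,17) (11,17)]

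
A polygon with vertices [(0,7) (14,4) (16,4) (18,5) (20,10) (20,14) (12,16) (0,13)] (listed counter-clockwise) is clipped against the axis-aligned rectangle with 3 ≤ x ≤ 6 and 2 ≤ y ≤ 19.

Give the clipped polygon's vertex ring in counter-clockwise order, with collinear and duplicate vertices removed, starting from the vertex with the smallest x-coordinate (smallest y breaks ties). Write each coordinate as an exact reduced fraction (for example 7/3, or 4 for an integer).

1. After x ≥ 3: [(3,89/14) (14,4) (16,4) (18,5) (20,10) (20,14) (12,16) (3,55/4)]
2. After x ≤ 6: [(3,89/14) (6,40/7) (6,29/2) (3,55/4)]
3. After y ≥ 2: [(3,89/14) (6,40/7) (6,29/2) (3,55/4)]
4. After y ≤ 19: [(3,89/14) (6,40/7) (6,29/2) (3,55/4)]
5. Canonical ring: [(3,89/14) (6,40/7) (6,29/2) (3,55/4)]

Clipped polygon: [(3,89/14) (6,40/7) (6,29/2) (3,55/4)]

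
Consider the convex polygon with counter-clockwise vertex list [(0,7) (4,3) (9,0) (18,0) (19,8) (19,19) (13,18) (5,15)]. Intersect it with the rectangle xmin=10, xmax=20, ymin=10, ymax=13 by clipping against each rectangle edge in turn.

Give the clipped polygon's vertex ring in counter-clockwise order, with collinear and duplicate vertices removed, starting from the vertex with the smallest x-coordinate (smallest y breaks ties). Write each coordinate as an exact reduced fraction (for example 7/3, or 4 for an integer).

1. After x ≥ 10: [(10,0) (18,0) (19,8) (19,19) (13,18) (10,135/8)]
2. After x ≤ 20: [(10,0) (18,0) (19,8) (19,19) (13,18) (10,135/8)]
3. After y ≥ 10: [(10,10) (19,10) (19,19) (13,18) (10,135/8)]
4. After y ≤ 13: [(10,13) (10,10) (19,10) (19,13)]
5. Canonical ring: [(10,10) (19,10) (19,13) (10,13)]

Clipped polygon: [(10,10) (19,10) (19,13) (10,13)]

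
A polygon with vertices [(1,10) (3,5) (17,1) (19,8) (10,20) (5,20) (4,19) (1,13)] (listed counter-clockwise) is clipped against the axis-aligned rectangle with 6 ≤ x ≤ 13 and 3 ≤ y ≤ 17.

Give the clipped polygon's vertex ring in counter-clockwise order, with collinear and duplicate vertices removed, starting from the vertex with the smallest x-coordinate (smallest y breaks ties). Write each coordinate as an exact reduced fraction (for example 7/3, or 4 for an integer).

1. After x ≥ 6: [(6,29/7) (17,1) (19,8) (10,20) (6,20)]
2. After x ≤ 13: [(6,29/7) (13,15/7) (13,16) (10,20) (6,20)]
3. After y ≥ 3: [(6,29/7) (10,3) (13,3) (13,16) (10,20) (6,20)]
4. After y ≤ 17: [(6,17) (6,29/7) (10,3) (13,3) (13,16) (49/4,17)]
5. Canonical ring: [(6,29/7) (10,3) (13,3) (13,16) (49/4,17) (6,17)]

Clipped polygon: [(6,29/7) (10,3) (13,3) (13,16) (49/4,17) (6,17)]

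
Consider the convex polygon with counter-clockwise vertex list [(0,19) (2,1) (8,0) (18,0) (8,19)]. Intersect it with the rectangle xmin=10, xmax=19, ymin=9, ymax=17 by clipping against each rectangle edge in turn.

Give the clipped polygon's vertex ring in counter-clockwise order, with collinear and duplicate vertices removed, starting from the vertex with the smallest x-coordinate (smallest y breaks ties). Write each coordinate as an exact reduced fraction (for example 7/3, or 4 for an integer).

Clipped polygon: [(10,9) (252/19,9) (10,76/5)]

1. After x ≥ 10: [(10,0) (18,0) (10,76/5)]
2. After x ≤ 19: [(10,0) (18,0) (10,76/5)]
3. After y ≥ 9: [(10,9) (252/19,9) (10,76/5)]
4. After y ≤ 17: [(10,9) (252/19,9) (10,76/5)]
5. Canonical ring: [(10,9) (252/19,9) (10,76/5)]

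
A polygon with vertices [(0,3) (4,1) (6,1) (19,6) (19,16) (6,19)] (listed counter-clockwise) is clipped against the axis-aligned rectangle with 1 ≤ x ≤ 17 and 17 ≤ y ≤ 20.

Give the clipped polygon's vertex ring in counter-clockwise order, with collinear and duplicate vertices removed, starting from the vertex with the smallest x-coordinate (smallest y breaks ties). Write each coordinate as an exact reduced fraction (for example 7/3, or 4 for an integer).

Clipped polygon: [(21/4,17) (44/3,17) (6,19)]

1. After x ≥ 1: [(1,17/3) (1,5/2) (4,1) (6,1) (19,6) (19,16) (6,19)]
2. After x ≤ 17: [(1,17/3) (1,5/2) (4,1) (6,1) (17,68/13) (17,214/13) (6,19)]
3. After y ≥ 17: [(21/4,17) (44/3,17) (6,19)]
4. After y ≤ 20: [(21/4,17) (44/3,17) (6,19)]
5. Canonical ring: [(21/4,17) (44/3,17) (6,19)]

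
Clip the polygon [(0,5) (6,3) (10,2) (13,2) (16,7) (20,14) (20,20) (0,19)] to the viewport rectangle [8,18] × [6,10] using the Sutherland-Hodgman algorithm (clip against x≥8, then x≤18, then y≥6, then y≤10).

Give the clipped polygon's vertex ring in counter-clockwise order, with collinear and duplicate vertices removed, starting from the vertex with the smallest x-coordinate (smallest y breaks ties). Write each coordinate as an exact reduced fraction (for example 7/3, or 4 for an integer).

Clipped polygon: [(8,6) (77/5,6) (16,7) (124/7,10) (8,10)]

1. After x ≥ 8: [(8,5/2) (10,2) (13,2) (16,7) (20,14) (20,20) (8,97/5)]
2. After x ≤ 18: [(8,5/2) (10,2) (13,2) (16,7) (18,21/2) (18,199/10) (8,97/5)]
3. After y ≥ 6: [(8,6) (77/5,6) (16,7) (18,21/2) (18,199/10) (8,97/5)]
4. After y ≤ 10: [(8,10) (8,6) (77/5,6) (16,7) (124/7,10)]
5. Canonical ring: [(8,6) (77/5,6) (16,7) (124/7,10) (8,10)]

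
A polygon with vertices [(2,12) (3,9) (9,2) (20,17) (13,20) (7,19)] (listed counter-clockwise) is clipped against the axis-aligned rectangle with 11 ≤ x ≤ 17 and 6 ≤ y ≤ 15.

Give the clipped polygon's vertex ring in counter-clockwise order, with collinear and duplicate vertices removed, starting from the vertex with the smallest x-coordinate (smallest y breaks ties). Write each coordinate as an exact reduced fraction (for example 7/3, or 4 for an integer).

Clipped polygon: [(11,6) (179/15,6) (17,142/11) (17,15) (11,15)]

1. After x ≥ 11: [(11,52/11) (20,17) (13,20) (11,59/3)]
2. After x ≤ 17: [(11,52/11) (17,142/11) (17,128/7) (13,20) (11,59/3)]
3. After y ≥ 6: [(11,6) (179/15,6) (17,142/11) (17,128/7) (13,20) (11,59/3)]
4. After y ≤ 15: [(11,15) (11,6) (179/15,6) (17,142/11) (17,15)]
5. Canonical ring: [(11,6) (179/15,6) (17,142/11) (17,15) (11,15)]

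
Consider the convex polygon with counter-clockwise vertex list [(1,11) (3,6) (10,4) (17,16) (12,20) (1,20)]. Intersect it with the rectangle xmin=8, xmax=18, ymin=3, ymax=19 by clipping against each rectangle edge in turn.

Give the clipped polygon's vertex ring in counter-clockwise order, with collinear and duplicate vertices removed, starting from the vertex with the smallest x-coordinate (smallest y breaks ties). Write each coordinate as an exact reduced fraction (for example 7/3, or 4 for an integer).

1. After x ≥ 8: [(8,32/7) (10,4) (17,16) (12,20) (8,20)]
2. After x ≤ 18: [(8,32/7) (10,4) (17,16) (12,20) (8,20)]
3. After y ≥ 3: [(8,32/7) (10,4) (17,16) (12,20) (8,20)]
4. After y ≤ 19: [(8,19) (8,32/7) (10,4) (17,16) (53/4,19)]
5. Canonical ring: [(8,32/7) (10,4) (17,16) (53/4,19) (8,19)]

Clipped polygon: [(8,32/7) (10,4) (17,16) (53/4,19) (8,19)]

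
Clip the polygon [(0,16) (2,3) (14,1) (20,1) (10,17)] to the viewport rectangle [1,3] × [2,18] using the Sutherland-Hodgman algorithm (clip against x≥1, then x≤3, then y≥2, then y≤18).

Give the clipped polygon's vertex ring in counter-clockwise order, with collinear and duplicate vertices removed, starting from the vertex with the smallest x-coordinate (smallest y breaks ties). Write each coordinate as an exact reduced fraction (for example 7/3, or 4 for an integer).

1. After x ≥ 1: [(1,161/10) (1,19/2) (2,3) (14,1) (20,1) (10,17)]
2. After x ≤ 3: [(3,163/10) (1,161/10) (1,19/2) (2,3) (3,17/6)]
3. After y ≥ 2: [(3,163/10) (1,161/10) (1,19/2) (2,3) (3,17/6)]
4. After y ≤ 18: [(3,163/10) (1,161/10) (1,19/2) (2,3) (3,17/6)]
5. Canonical ring: [(1,19/2) (2,3) (3,17/6) (3,163/10) (1,161/10)]

Clipped polygon: [(1,19/2) (2,3) (3,17/6) (3,163/10) (1,161/10)]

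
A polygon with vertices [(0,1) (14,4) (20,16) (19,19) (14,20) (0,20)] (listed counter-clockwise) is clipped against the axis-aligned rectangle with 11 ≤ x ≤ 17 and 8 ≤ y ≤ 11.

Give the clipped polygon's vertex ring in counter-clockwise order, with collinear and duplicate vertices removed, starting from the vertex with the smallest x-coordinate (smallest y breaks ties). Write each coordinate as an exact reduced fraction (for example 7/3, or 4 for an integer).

Clipped polygon: [(11,8) (16,8) (17,10) (17,11) (11,11)]

1. After x ≥ 11: [(11,47/14) (14,4) (20,16) (19,19) (14,20) (11,20)]
2. After x ≤ 17: [(11,47/14) (14,4) (17,10) (17,97/5) (14,20) (11,20)]
3. After y ≥ 8: [(11,8) (16,8) (17,10) (17,97/5) (14,20) (11,20)]
4. After y ≤ 11: [(11,11) (11,8) (16,8) (17,10) (17,11)]
5. Canonical ring: [(11,8) (16,8) (17,10) (17,11) (11,11)]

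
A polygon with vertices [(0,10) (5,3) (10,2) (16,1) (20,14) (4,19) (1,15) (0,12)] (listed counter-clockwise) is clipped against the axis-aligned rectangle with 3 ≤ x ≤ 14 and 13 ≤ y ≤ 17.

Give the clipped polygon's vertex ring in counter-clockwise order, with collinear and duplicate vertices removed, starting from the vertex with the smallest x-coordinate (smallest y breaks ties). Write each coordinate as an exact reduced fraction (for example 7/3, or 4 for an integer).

Clipped polygon: [(3,13) (14,13) (14,127/8) (52/5,17) (3,17)]

1. After x ≥ 3: [(3,29/5) (5,3) (10,2) (16,1) (20,14) (4,19) (3,53/3)]
2. After x ≤ 14: [(3,29/5) (5,3) (10,2) (14,4/3) (14,127/8) (4,19) (3,53/3)]
3. After y ≥ 13: [(3,13) (14,13) (14,127/8) (4,19) (3,53/3)]
4. After y ≤ 17: [(3,17) (3,13) (14,13) (14,127/8) (52/5,17)]
5. Canonical ring: [(3,13) (14,13) (14,127/8) (52/5,17) (3,17)]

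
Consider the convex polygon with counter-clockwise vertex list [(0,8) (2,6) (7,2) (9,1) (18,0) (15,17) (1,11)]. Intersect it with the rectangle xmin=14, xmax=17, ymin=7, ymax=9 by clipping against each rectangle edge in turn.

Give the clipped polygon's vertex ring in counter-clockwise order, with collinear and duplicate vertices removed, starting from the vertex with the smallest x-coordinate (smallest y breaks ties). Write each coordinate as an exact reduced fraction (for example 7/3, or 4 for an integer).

1. After x ≥ 14: [(14,4/9) (18,0) (15,17) (14,116/7)]
2. After x ≤ 17: [(14,4/9) (17,1/9) (17,17/3) (15,17) (14,116/7)]
3. After y ≥ 7: [(14,7) (285/17,7) (15,17) (14,116/7)]
4. After y ≤ 9: [(14,9) (14,7) (285/17,7) (279/17,9)]
5. Canonical ring: [(14,7) (285/17,7) (279/17,9) (14,9)]

Clipped polygon: [(14,7) (285/17,7) (279/17,9) (14,9)]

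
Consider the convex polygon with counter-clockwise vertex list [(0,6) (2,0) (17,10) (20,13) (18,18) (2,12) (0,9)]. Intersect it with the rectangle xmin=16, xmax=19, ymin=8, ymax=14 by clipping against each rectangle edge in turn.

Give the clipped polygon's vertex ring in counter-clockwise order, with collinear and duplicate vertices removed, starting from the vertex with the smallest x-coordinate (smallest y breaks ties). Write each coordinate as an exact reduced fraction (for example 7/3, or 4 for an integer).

Clipped polygon: [(16,28/3) (17,10) (19,12) (19,14) (16,14)]

1. After x ≥ 16: [(16,28/3) (17,10) (20,13) (18,18) (16,69/4)]
2. After x ≤ 19: [(16,28/3) (17,10) (19,12) (19,31/2) (18,18) (16,69/4)]
3. After y ≥ 8: [(16,28/3) (17,10) (19,12) (19,31/2) (18,18) (16,69/4)]
4. After y ≤ 14: [(16,14) (16,28/3) (17,10) (19,12) (19,14)]
5. Canonical ring: [(16,28/3) (17,10) (19,12) (19,14) (16,14)]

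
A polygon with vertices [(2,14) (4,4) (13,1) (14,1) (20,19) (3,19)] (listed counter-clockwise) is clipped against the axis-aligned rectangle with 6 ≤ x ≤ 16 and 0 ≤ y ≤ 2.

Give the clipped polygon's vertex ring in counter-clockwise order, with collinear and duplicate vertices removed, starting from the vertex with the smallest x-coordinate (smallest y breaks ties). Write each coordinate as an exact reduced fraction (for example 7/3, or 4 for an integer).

1. After x ≥ 6: [(6,10/3) (13,1) (14,1) (20,19) (6,19)]
2. After x ≤ 16: [(6,10/3) (13,1) (14,1) (16,7) (16,19) (6,19)]
3. After y ≥ 0: [(6,10/3) (13,1) (14,1) (16,7) (16,19) (6,19)]
4. After y ≤ 2: [(10,2) (13,1) (14,1) (43/3,2)]
5. Canonical ring: [(10,2) (13,1) (14,1) (43/3,2)]

Clipped polygon: [(10,2) (13,1) (14,1) (43/3,2)]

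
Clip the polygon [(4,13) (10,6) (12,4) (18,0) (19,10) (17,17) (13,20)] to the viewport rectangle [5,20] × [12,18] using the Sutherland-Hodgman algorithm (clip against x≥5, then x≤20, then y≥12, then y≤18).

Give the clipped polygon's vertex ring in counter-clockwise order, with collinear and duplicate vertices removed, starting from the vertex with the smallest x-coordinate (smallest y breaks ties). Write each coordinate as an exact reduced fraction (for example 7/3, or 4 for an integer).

1. After x ≥ 5: [(5,124/9) (5,71/6) (10,6) (12,4) (18,0) (19,10) (17,17) (13,20)]
2. After x ≤ 20: [(5,124/9) (5,71/6) (10,6) (12,4) (18,0) (19,10) (17,17) (13,20)]
3. After y ≥ 12: [(5,124/9) (5,12) (129/7,12) (17,17) (13,20)]
4. After y ≤ 18: [(73/7,18) (5,124/9) (5,12) (129/7,12) (17,17) (47/3,18)]
5. Canonical ring: [(5,12) (129/7,12) (17,17) (47/3,18) (73/7,18) (5,124/9)]

Clipped polygon: [(5,12) (129/7,12) (17,17) (47/3,18) (73/7,18) (5,124/9)]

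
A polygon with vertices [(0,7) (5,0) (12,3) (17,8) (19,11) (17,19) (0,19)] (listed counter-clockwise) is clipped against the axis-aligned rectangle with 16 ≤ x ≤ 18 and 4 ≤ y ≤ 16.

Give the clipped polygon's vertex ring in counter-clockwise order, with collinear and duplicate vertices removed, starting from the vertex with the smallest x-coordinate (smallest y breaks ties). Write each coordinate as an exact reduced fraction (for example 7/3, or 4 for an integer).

Clipped polygon: [(16,7) (17,8) (18,19/2) (18,15) (71/4,16) (16,16)]

1. After x ≥ 16: [(16,7) (17,8) (19,11) (17,19) (16,19)]
2. After x ≤ 18: [(16,7) (17,8) (18,19/2) (18,15) (17,19) (16,19)]
3. After y ≥ 4: [(16,7) (17,8) (18,19/2) (18,15) (17,19) (16,19)]
4. After y ≤ 16: [(16,16) (16,7) (17,8) (18,19/2) (18,15) (71/4,16)]
5. Canonical ring: [(16,7) (17,8) (18,19/2) (18,15) (71/4,16) (16,16)]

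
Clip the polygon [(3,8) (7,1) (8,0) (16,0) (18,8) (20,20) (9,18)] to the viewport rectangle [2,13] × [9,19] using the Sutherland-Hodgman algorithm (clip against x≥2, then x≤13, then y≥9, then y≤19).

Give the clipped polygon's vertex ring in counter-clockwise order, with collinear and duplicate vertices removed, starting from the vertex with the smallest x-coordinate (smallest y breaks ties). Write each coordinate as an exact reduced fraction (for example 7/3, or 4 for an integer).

1. After x ≥ 2: [(3,8) (7,1) (8,0) (16,0) (18,8) (20,20) (9,18)]
2. After x ≤ 13: [(3,8) (7,1) (8,0) (13,0) (13,206/11) (9,18)]
3. After y ≥ 9: [(18/5,9) (13,9) (13,206/11) (9,18)]
4. After y ≤ 19: [(18/5,9) (13,9) (13,206/11) (9,18)]
5. Canonical ring: [(18/5,9) (13,9) (13,206/11) (9,18)]

Clipped polygon: [(18/5,9) (13,9) (13,206/11) (9,18)]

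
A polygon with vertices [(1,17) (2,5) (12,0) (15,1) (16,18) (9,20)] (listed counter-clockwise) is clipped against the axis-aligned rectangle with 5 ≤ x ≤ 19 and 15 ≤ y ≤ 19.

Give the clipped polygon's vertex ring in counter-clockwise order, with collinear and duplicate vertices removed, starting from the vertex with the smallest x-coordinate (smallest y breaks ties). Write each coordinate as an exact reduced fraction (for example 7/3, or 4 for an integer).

Clipped polygon: [(5,15) (269/17,15) (16,18) (25/2,19) (19/3,19) (5,37/2)]

1. After x ≥ 5: [(5,37/2) (5,7/2) (12,0) (15,1) (16,18) (9,20)]
2. After x ≤ 19: [(5,37/2) (5,7/2) (12,0) (15,1) (16,18) (9,20)]
3. After y ≥ 15: [(5,37/2) (5,15) (269/17,15) (16,18) (9,20)]
4. After y ≤ 19: [(19/3,19) (5,37/2) (5,15) (269/17,15) (16,18) (25/2,19)]
5. Canonical ring: [(5,15) (269/17,15) (16,18) (25/2,19) (19/3,19) (5,37/2)]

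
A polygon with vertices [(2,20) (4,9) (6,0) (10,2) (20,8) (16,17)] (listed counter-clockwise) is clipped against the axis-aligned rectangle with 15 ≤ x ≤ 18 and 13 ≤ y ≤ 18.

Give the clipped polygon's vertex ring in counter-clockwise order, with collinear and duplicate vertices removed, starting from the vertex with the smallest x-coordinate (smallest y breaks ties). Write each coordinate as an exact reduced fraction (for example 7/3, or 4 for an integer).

1. After x ≥ 15: [(15,241/14) (15,5) (20,8) (16,17)]
2. After x ≤ 18: [(15,241/14) (15,5) (18,34/5) (18,25/2) (16,17)]
3. After y ≥ 13: [(15,241/14) (15,13) (160/9,13) (16,17)]
4. After y ≤ 18: [(15,241/14) (15,13) (160/9,13) (16,17)]
5. Canonical ring: [(15,13) (160/9,13) (16,17) (15,241/14)]

Clipped polygon: [(15,13) (160/9,13) (16,17) (15,241/14)]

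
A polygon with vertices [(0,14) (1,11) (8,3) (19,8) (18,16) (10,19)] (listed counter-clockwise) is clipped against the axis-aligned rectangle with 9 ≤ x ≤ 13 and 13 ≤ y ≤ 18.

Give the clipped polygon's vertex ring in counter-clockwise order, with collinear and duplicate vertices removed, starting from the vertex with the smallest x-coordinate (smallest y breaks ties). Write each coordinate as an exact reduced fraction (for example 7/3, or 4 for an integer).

1. After x ≥ 9: [(9,37/2) (9,38/11) (19,8) (18,16) (10,19)]
2. After x ≤ 13: [(9,37/2) (9,38/11) (13,58/11) (13,143/8) (10,19)]
3. After y ≥ 13: [(9,37/2) (9,13) (13,13) (13,143/8) (10,19)]
4. After y ≤ 18: [(9,18) (9,13) (13,13) (13,143/8) (38/3,18)]
5. Canonical ring: [(9,13) (13,13) (13,143/8) (38/3,18) (9,18)]

Clipped polygon: [(9,13) (13,13) (13,143/8) (38/3,18) (9,18)]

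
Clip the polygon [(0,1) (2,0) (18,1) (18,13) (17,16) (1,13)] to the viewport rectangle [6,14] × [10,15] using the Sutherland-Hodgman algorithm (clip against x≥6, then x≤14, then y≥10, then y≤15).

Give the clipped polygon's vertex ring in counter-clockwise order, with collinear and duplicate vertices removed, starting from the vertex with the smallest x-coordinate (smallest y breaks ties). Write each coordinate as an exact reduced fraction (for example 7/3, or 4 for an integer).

1. After x ≥ 6: [(6,1/4) (18,1) (18,13) (17,16) (6,223/16)]
2. After x ≤ 14: [(6,1/4) (14,3/4) (14,247/16) (6,223/16)]
3. After y ≥ 10: [(6,10) (14,10) (14,247/16) (6,223/16)]
4. After y ≤ 15: [(6,10) (14,10) (14,15) (35/3,15) (6,223/16)]
5. Canonical ring: [(6,10) (14,10) (14,15) (35/3,15) (6,223/16)]

Clipped polygon: [(6,10) (14,10) (14,15) (35/3,15) (6,223/16)]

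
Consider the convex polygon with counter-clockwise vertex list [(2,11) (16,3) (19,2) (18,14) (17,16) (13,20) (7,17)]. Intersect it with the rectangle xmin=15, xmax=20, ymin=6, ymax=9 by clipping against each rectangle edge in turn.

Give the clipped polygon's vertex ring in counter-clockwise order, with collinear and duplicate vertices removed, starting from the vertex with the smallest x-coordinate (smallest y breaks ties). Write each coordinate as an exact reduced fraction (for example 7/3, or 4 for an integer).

Clipped polygon: [(15,6) (56/3,6) (221/12,9) (15,9)]

1. After x ≥ 15: [(15,25/7) (16,3) (19,2) (18,14) (17,16) (15,18)]
2. After x ≤ 20: [(15,25/7) (16,3) (19,2) (18,14) (17,16) (15,18)]
3. After y ≥ 6: [(15,6) (56/3,6) (18,14) (17,16) (15,18)]
4. After y ≤ 9: [(15,9) (15,6) (56/3,6) (221/12,9)]
5. Canonical ring: [(15,6) (56/3,6) (221/12,9) (15,9)]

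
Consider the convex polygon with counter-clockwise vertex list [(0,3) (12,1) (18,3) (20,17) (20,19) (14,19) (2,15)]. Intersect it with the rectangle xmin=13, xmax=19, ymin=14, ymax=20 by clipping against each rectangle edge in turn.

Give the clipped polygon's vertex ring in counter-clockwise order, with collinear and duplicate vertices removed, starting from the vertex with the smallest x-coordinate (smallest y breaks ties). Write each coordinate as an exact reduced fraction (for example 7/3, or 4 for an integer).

1. After x ≥ 13: [(13,4/3) (18,3) (20,17) (20,19) (14,19) (13,56/3)]
2. After x ≤ 19: [(13,4/3) (18,3) (19,10) (19,19) (14,19) (13,56/3)]
3. After y ≥ 14: [(13,14) (19,14) (19,19) (14,19) (13,56/3)]
4. After y ≤ 20: [(13,14) (19,14) (19,19) (14,19) (13,56/3)]
5. Canonical ring: [(13,14) (19,14) (19,19) (14,19) (13,56/3)]

Clipped polygon: [(13,14) (19,14) (19,19) (14,19) (13,56/3)]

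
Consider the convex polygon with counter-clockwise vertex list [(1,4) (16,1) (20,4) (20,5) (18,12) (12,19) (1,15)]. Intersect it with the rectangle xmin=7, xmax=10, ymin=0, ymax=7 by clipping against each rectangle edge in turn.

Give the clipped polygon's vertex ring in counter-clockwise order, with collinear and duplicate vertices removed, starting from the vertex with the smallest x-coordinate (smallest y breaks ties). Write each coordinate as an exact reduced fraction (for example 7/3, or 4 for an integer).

Clipped polygon: [(7,14/5) (10,11/5) (10,7) (7,7)]

1. After x ≥ 7: [(7,14/5) (16,1) (20,4) (20,5) (18,12) (12,19) (7,189/11)]
2. After x ≤ 10: [(7,14/5) (10,11/5) (10,201/11) (7,189/11)]
3. After y ≥ 0: [(7,14/5) (10,11/5) (10,201/11) (7,189/11)]
4. After y ≤ 7: [(7,7) (7,14/5) (10,11/5) (10,7)]
5. Canonical ring: [(7,14/5) (10,11/5) (10,7) (7,7)]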